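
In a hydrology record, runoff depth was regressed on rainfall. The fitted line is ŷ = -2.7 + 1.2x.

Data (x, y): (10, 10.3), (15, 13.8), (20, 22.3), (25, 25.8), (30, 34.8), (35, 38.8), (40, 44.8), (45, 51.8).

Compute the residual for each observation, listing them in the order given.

x=10: ŷ = -2.7 + 1.2·10 = 9.3; e = 10.3 − 9.3 = 1
x=15: ŷ = -2.7 + 1.2·15 = 15.3; e = 13.8 − 15.3 = -1.5
x=20: ŷ = -2.7 + 1.2·20 = 21.3; e = 22.3 − 21.3 = 1
x=25: ŷ = -2.7 + 1.2·25 = 27.3; e = 25.8 − 27.3 = -1.5
x=30: ŷ = -2.7 + 1.2·30 = 33.3; e = 34.8 − 33.3 = 1.5
x=35: ŷ = -2.7 + 1.2·35 = 39.3; e = 38.8 − 39.3 = -0.5
x=40: ŷ = -2.7 + 1.2·40 = 45.3; e = 44.8 − 45.3 = -0.5
x=45: ŷ = -2.7 + 1.2·45 = 51.3; e = 51.8 − 51.3 = 0.5

1, -1.5, 1, -1.5, 1.5, -0.5, -0.5, 0.5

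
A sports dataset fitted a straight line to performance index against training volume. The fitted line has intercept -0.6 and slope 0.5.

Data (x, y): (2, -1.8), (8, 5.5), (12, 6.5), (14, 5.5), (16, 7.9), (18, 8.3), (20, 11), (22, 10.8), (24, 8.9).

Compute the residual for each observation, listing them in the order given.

-2.2, 2.1, 1.1, -0.9, 0.5, -0.1, 1.6, 0.4, -2.5

x=2: ŷ = -0.6 + 0.5·2 = 0.4; e = -1.8 − 0.4 = -2.2
x=8: ŷ = -0.6 + 0.5·8 = 3.4; e = 5.5 − 3.4 = 2.1
x=12: ŷ = -0.6 + 0.5·12 = 5.4; e = 6.5 − 5.4 = 1.1
x=14: ŷ = -0.6 + 0.5·14 = 6.4; e = 5.5 − 6.4 = -0.9
x=16: ŷ = -0.6 + 0.5·16 = 7.4; e = 7.9 − 7.4 = 0.5
x=18: ŷ = -0.6 + 0.5·18 = 8.4; e = 8.3 − 8.4 = -0.1
x=20: ŷ = -0.6 + 0.5·20 = 9.4; e = 11 − 9.4 = 1.6
x=22: ŷ = -0.6 + 0.5·22 = 10.4; e = 10.8 − 10.4 = 0.4
x=24: ŷ = -0.6 + 0.5·24 = 11.4; e = 8.9 − 11.4 = -2.5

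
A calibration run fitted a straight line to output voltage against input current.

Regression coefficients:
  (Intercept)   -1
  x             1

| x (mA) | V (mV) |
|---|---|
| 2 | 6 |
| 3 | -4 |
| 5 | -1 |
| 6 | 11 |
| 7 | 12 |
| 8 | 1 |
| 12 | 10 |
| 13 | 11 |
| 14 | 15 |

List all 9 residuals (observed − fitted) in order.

5, -6, -5, 6, 6, -6, -1, -1, 2

x=2: V̂ = -1 + 2 = 1; r = 6 − 1 = 5
x=3: V̂ = -1 + 3 = 2; r = -4 − 2 = -6
x=5: V̂ = -1 + 5 = 4; r = -1 − 4 = -5
x=6: V̂ = -1 + 6 = 5; r = 11 − 5 = 6
x=7: V̂ = -1 + 7 = 6; r = 12 − 6 = 6
x=8: V̂ = -1 + 8 = 7; r = 1 − 7 = -6
x=12: V̂ = -1 + 12 = 11; r = 10 − 11 = -1
x=13: V̂ = -1 + 13 = 12; r = 11 − 12 = -1
x=14: V̂ = -1 + 14 = 13; r = 15 − 13 = 2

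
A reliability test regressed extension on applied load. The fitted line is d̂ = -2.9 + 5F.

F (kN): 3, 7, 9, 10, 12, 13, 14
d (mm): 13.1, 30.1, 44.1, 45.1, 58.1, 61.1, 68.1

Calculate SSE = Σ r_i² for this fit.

F=3: d̂ = -2.9 + 5·3 = 12.1; r = 13.1 − 12.1 = 1
F=7: d̂ = -2.9 + 5·7 = 32.1; r = 30.1 − 32.1 = -2
F=9: d̂ = -2.9 + 5·9 = 42.1; r = 44.1 − 42.1 = 2
F=10: d̂ = -2.9 + 5·10 = 47.1; r = 45.1 − 47.1 = -2
F=12: d̂ = -2.9 + 5·12 = 57.1; r = 58.1 − 57.1 = 1
F=13: d̂ = -2.9 + 5·13 = 62.1; r = 61.1 − 62.1 = -1
F=14: d̂ = -2.9 + 5·14 = 67.1; r = 68.1 − 67.1 = 1
SSE = 1 + 4 + 4 + 4 + 1 + 1 + 1 = 16

SSE = 16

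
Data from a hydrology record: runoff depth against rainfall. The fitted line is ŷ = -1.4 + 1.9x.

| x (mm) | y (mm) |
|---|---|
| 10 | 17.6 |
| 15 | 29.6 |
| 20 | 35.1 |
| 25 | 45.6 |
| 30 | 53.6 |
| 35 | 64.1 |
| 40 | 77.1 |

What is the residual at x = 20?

ŷ = -1.4 + 1.9·20 = 36.6
r = 35.1 − 36.6 = -1.5

r = -1.5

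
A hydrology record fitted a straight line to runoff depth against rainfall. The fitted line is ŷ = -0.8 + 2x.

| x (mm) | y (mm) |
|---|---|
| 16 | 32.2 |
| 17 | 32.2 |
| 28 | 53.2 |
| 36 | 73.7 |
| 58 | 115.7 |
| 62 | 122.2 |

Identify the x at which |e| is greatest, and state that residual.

x=16: ŷ = -0.8 + 2·16 = 31.2; e = 32.2 − 31.2 = 1
x=17: ŷ = -0.8 + 2·17 = 33.2; e = 32.2 − 33.2 = -1
x=28: ŷ = -0.8 + 2·28 = 55.2; e = 53.2 − 55.2 = -2
x=36: ŷ = -0.8 + 2·36 = 71.2; e = 73.7 − 71.2 = 2.5
x=58: ŷ = -0.8 + 2·58 = 115.2; e = 115.7 − 115.2 = 0.5
x=62: ŷ = -0.8 + 2·62 = 123.2; e = 122.2 − 123.2 = -1
Largest |e| is 2.5 at x = 36, residual 2.5.

x = 36, e = 2.5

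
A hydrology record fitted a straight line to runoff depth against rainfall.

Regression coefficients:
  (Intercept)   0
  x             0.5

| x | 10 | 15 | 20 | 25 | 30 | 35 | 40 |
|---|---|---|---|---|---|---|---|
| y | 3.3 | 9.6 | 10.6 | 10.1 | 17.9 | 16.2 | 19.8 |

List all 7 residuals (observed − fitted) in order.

x=10: ŷ = 0.5·10 = 5; e = 3.3 − 5 = -1.7
x=15: ŷ = 0.5·15 = 7.5; e = 9.6 − 7.5 = 2.1
x=20: ŷ = 0.5·20 = 10; e = 10.6 − 10 = 0.6
x=25: ŷ = 0.5·25 = 12.5; e = 10.1 − 12.5 = -2.4
x=30: ŷ = 0.5·30 = 15; e = 17.9 − 15 = 2.9
x=35: ŷ = 0.5·35 = 17.5; e = 16.2 − 17.5 = -1.3
x=40: ŷ = 0.5·40 = 20; e = 19.8 − 20 = -0.2

-1.7, 2.1, 0.6, -2.4, 2.9, -1.3, -0.2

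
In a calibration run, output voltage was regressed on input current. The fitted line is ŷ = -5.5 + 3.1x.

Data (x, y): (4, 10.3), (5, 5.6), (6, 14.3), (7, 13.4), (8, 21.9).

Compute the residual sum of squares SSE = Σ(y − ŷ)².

SSE = 46.96

x=4: ŷ = -5.5 + 3.1·4 = 6.9; e = 10.3 − 6.9 = 3.4
x=5: ŷ = -5.5 + 3.1·5 = 10; e = 5.6 − 10 = -4.4
x=6: ŷ = -5.5 + 3.1·6 = 13.1; e = 14.3 − 13.1 = 1.2
x=7: ŷ = -5.5 + 3.1·7 = 16.2; e = 13.4 − 16.2 = -2.8
x=8: ŷ = -5.5 + 3.1·8 = 19.3; e = 21.9 − 19.3 = 2.6
SSE = 11.56 + 19.36 + 1.44 + 7.84 + 6.76 = 46.96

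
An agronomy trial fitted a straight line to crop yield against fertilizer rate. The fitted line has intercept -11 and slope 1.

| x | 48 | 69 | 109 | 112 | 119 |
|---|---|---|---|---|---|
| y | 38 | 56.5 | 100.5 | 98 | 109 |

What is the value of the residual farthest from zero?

x=48: ŷ = -11 + 48 = 37; r = 38 − 37 = 1
x=69: ŷ = -11 + 69 = 58; r = 56.5 − 58 = -1.5
x=109: ŷ = -11 + 109 = 98; r = 100.5 − 98 = 2.5
x=112: ŷ = -11 + 112 = 101; r = 98 − 101 = -3
x=119: ŷ = -11 + 119 = 108; r = 109 − 108 = 1
Largest |r| is 3 at x = 112, residual -3.

r = -3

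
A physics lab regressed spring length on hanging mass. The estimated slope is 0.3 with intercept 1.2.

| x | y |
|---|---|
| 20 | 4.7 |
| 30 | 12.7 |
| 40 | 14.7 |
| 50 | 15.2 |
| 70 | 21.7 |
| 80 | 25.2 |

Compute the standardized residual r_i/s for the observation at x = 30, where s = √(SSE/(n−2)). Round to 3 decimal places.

x=20: ŷ = 1.2 + 0.3·20 = 7.2; r = 4.7 − 7.2 = -2.5
x=30: ŷ = 1.2 + 0.3·30 = 10.2; r = 12.7 − 10.2 = 2.5
x=40: ŷ = 1.2 + 0.3·40 = 13.2; r = 14.7 − 13.2 = 1.5
x=50: ŷ = 1.2 + 0.3·50 = 16.2; r = 15.2 − 16.2 = -1
x=70: ŷ = 1.2 + 0.3·70 = 22.2; r = 21.7 − 22.2 = -0.5
x=80: ŷ = 1.2 + 0.3·80 = 25.2; r = 25.2 − 25.2 = 0
SSE = 6.25 + 6.25 + 2.25 + 1 + 0.25 + 0 = 16
s = √(16/4) = 2
r/s = 2.5 / 2 = 1.250

1.250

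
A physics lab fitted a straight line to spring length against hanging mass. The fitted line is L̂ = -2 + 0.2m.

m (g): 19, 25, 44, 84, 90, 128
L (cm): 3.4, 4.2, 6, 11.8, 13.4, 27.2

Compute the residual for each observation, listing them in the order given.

1.6, 1.2, -0.8, -3, -2.6, 3.6

m=19: L̂ = -2 + 0.2·19 = 1.8; e = 3.4 − 1.8 = 1.6
m=25: L̂ = -2 + 0.2·25 = 3; e = 4.2 − 3 = 1.2
m=44: L̂ = -2 + 0.2·44 = 6.8; e = 6 − 6.8 = -0.8
m=84: L̂ = -2 + 0.2·84 = 14.8; e = 11.8 − 14.8 = -3
m=90: L̂ = -2 + 0.2·90 = 16; e = 13.4 − 16 = -2.6
m=128: L̂ = -2 + 0.2·128 = 23.6; e = 27.2 − 23.6 = 3.6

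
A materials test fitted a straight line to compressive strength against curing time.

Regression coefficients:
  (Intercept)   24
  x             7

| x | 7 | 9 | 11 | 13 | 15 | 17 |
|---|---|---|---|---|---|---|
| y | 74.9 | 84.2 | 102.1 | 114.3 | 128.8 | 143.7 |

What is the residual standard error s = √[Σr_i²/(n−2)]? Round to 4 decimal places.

x=7: ŷ = 24 + 7·7 = 73; r = 74.9 − 73 = 1.9
x=9: ŷ = 24 + 7·9 = 87; r = 84.2 − 87 = -2.8
x=11: ŷ = 24 + 7·11 = 101; r = 102.1 − 101 = 1.1
x=13: ŷ = 24 + 7·13 = 115; r = 114.3 − 115 = -0.7
x=15: ŷ = 24 + 7·15 = 129; r = 128.8 − 129 = -0.2
x=17: ŷ = 24 + 7·17 = 143; r = 143.7 − 143 = 0.7
SSE = 3.61 + 7.84 + 1.21 + 0.49 + 0.04 + 0.49 = 13.68
s = √(13.68/4) = √3.42 ≈ 1.8493

s = 1.8493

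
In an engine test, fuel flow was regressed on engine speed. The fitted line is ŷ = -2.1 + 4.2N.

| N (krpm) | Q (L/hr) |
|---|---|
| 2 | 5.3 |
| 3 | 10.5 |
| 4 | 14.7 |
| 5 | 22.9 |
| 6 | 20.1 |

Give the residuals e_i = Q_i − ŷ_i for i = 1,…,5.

N=2: ŷ = -2.1 + 4.2·2 = 6.3; e = 5.3 − 6.3 = -1
N=3: ŷ = -2.1 + 4.2·3 = 10.5; e = 10.5 − 10.5 = 0
N=4: ŷ = -2.1 + 4.2·4 = 14.7; e = 14.7 − 14.7 = 0
N=5: ŷ = -2.1 + 4.2·5 = 18.9; e = 22.9 − 18.9 = 4
N=6: ŷ = -2.1 + 4.2·6 = 23.1; e = 20.1 − 23.1 = -3

-1, 0, 0, 4, -3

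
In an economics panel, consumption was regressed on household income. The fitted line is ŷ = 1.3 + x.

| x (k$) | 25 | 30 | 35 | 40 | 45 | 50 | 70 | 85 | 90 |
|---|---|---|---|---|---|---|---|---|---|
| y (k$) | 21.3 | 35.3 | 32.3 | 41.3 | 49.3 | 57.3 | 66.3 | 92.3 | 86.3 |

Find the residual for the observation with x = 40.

e = 0

ŷ = 1.3 + 40 = 41.3
e = 41.3 − 41.3 = 0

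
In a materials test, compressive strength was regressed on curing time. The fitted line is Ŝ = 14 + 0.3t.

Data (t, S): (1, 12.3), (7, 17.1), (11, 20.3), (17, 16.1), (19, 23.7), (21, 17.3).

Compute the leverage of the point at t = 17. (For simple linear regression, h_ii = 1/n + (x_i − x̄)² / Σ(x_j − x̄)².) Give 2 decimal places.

t̄ = (1 + 7 + 11 + 17 + 19 + 21)/6 = 12.6667
Σ(t − t̄)² = 136.111 + 32.1111 + 2.77778 + 18.7778 + 40.1111 + 69.4444 = 299.333
h = 1/6 + (4.33333)²/299.333 = 0.166667 + 0.062732 = 0.23

h = 0.23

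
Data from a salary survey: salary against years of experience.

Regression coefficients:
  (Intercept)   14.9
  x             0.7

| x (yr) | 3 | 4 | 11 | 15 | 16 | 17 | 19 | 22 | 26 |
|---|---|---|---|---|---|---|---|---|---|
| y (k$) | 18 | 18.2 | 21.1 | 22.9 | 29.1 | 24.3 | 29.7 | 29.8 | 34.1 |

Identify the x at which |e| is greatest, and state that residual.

x=3: ŷ = 14.9 + 0.7·3 = 17; e = 18 − 17 = 1
x=4: ŷ = 14.9 + 0.7·4 = 17.7; e = 18.2 − 17.7 = 0.5
x=11: ŷ = 14.9 + 0.7·11 = 22.6; e = 21.1 − 22.6 = -1.5
x=15: ŷ = 14.9 + 0.7·15 = 25.4; e = 22.9 − 25.4 = -2.5
x=16: ŷ = 14.9 + 0.7·16 = 26.1; e = 29.1 − 26.1 = 3
x=17: ŷ = 14.9 + 0.7·17 = 26.8; e = 24.3 − 26.8 = -2.5
x=19: ŷ = 14.9 + 0.7·19 = 28.2; e = 29.7 − 28.2 = 1.5
x=22: ŷ = 14.9 + 0.7·22 = 30.3; e = 29.8 − 30.3 = -0.5
x=26: ŷ = 14.9 + 0.7·26 = 33.1; e = 34.1 − 33.1 = 1
Largest |e| is 3 at x = 16, residual 3.

x = 16, e = 3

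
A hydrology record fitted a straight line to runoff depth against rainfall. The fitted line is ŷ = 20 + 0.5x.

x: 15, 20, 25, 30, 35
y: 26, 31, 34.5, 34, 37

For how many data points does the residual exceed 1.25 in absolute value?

x=15: ŷ = 20 + 0.5·15 = 27.5; e = 26 − 27.5 = -1.5
x=20: ŷ = 20 + 0.5·20 = 30; e = 31 − 30 = 1
x=25: ŷ = 20 + 0.5·25 = 32.5; e = 34.5 − 32.5 = 2
x=30: ŷ = 20 + 0.5·30 = 35; e = 34 − 35 = -1
x=35: ŷ = 20 + 0.5·35 = 37.5; e = 37 − 37.5 = -0.5
|e| > 1.25: x=15 (|e|=1.5), x=25 (|e|=2) → 2

2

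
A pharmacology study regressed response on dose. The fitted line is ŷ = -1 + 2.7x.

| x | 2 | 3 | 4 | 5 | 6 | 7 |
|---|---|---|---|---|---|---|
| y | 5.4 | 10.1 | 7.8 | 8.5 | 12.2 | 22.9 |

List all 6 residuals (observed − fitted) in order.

1, 3, -2, -4, -3, 5

x=2: ŷ = -1 + 2.7·2 = 4.4; r = 5.4 − 4.4 = 1
x=3: ŷ = -1 + 2.7·3 = 7.1; r = 10.1 − 7.1 = 3
x=4: ŷ = -1 + 2.7·4 = 9.8; r = 7.8 − 9.8 = -2
x=5: ŷ = -1 + 2.7·5 = 12.5; r = 8.5 − 12.5 = -4
x=6: ŷ = -1 + 2.7·6 = 15.2; r = 12.2 − 15.2 = -3
x=7: ŷ = -1 + 2.7·7 = 17.9; r = 22.9 − 17.9 = 5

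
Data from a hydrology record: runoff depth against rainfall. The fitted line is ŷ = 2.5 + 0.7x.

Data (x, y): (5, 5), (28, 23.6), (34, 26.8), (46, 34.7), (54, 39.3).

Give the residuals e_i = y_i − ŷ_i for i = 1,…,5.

-1, 1.5, 0.5, 0, -1

x=5: ŷ = 2.5 + 0.7·5 = 6; e = 5 − 6 = -1
x=28: ŷ = 2.5 + 0.7·28 = 22.1; e = 23.6 − 22.1 = 1.5
x=34: ŷ = 2.5 + 0.7·34 = 26.3; e = 26.8 − 26.3 = 0.5
x=46: ŷ = 2.5 + 0.7·46 = 34.7; e = 34.7 − 34.7 = 0
x=54: ŷ = 2.5 + 0.7·54 = 40.3; e = 39.3 − 40.3 = -1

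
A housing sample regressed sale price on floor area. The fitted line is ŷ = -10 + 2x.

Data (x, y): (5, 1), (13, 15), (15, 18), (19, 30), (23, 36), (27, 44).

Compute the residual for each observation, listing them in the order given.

x=5: ŷ = -10 + 2·5 = 0; e = 1 − 0 = 1
x=13: ŷ = -10 + 2·13 = 16; e = 15 − 16 = -1
x=15: ŷ = -10 + 2·15 = 20; e = 18 − 20 = -2
x=19: ŷ = -10 + 2·19 = 28; e = 30 − 28 = 2
x=23: ŷ = -10 + 2·23 = 36; e = 36 − 36 = 0
x=27: ŷ = -10 + 2·27 = 44; e = 44 − 44 = 0

1, -1, -2, 2, 0, 0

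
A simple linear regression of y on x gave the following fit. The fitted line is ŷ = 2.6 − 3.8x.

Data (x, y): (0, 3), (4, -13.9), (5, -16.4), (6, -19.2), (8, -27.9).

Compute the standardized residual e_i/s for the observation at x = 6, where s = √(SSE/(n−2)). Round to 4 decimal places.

1.0242

x=0: ŷ = 2.6 − 3.8·0 = 2.6; e = 3 − 2.6 = 0.4
x=4: ŷ = 2.6 − 3.8·4 = -12.6; e = -13.9 − (-12.6) = -1.3
x=5: ŷ = 2.6 − 3.8·5 = -16.4; e = -16.4 − (-16.4) = 0
x=6: ŷ = 2.6 − 3.8·6 = -20.2; e = -19.2 − (-20.2) = 1
x=8: ŷ = 2.6 − 3.8·8 = -27.8; e = -27.9 − (-27.8) = -0.1
SSE = 0.16 + 1.69 + 0 + 1 + 0.01 = 2.86
s = √(2.86/3) = 0.976388
e/s = 1 / 0.976388 = 1.0242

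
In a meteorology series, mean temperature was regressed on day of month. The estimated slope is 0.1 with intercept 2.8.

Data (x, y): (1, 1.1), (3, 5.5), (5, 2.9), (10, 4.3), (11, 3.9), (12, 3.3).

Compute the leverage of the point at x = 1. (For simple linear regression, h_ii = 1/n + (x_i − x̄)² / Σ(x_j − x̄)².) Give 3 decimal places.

x̄ = (1 + 3 + 5 + 10 + 11 + 12)/6 = 7
Σ(x − x̄)² = 36 + 16 + 4 + 9 + 16 + 25 = 106
h = 1/6 + (-6)²/106 = 0.166667 + 0.339623 = 0.506

h = 0.506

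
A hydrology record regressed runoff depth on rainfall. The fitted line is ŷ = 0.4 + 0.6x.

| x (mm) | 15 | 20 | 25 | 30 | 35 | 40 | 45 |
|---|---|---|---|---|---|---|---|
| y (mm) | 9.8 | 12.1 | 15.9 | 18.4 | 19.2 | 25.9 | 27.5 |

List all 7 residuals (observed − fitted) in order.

0.4, -0.3, 0.5, 0, -2.2, 1.5, 0.1

x=15: ŷ = 0.4 + 0.6·15 = 9.4; e = 9.8 − 9.4 = 0.4
x=20: ŷ = 0.4 + 0.6·20 = 12.4; e = 12.1 − 12.4 = -0.3
x=25: ŷ = 0.4 + 0.6·25 = 15.4; e = 15.9 − 15.4 = 0.5
x=30: ŷ = 0.4 + 0.6·30 = 18.4; e = 18.4 − 18.4 = 0
x=35: ŷ = 0.4 + 0.6·35 = 21.4; e = 19.2 − 21.4 = -2.2
x=40: ŷ = 0.4 + 0.6·40 = 24.4; e = 25.9 − 24.4 = 1.5
x=45: ŷ = 0.4 + 0.6·45 = 27.4; e = 27.5 − 27.4 = 0.1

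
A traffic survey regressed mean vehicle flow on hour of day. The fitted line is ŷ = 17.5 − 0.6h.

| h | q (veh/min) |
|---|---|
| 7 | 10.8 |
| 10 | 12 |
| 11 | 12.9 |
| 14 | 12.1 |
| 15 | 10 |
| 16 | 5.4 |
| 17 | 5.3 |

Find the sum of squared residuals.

h=7: ŷ = 17.5 − 0.6·7 = 13.3; r = 10.8 − 13.3 = -2.5
h=10: ŷ = 17.5 − 0.6·10 = 11.5; r = 12 − 11.5 = 0.5
h=11: ŷ = 17.5 − 0.6·11 = 10.9; r = 12.9 − 10.9 = 2
h=14: ŷ = 17.5 − 0.6·14 = 9.1; r = 12.1 − 9.1 = 3
h=15: ŷ = 17.5 − 0.6·15 = 8.5; r = 10 − 8.5 = 1.5
h=16: ŷ = 17.5 − 0.6·16 = 7.9; r = 5.4 − 7.9 = -2.5
h=17: ŷ = 17.5 − 0.6·17 = 7.3; r = 5.3 − 7.3 = -2
SSE = 6.25 + 0.25 + 4 + 9 + 2.25 + 6.25 + 4 = 32

SSE = 32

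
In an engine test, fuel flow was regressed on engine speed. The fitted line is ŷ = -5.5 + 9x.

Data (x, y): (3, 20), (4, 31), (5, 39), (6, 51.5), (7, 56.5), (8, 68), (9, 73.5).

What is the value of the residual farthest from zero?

x=3: ŷ = -5.5 + 9·3 = 21.5; e = 20 − 21.5 = -1.5
x=4: ŷ = -5.5 + 9·4 = 30.5; e = 31 − 30.5 = 0.5
x=5: ŷ = -5.5 + 9·5 = 39.5; e = 39 − 39.5 = -0.5
x=6: ŷ = -5.5 + 9·6 = 48.5; e = 51.5 − 48.5 = 3
x=7: ŷ = -5.5 + 9·7 = 57.5; e = 56.5 − 57.5 = -1
x=8: ŷ = -5.5 + 9·8 = 66.5; e = 68 − 66.5 = 1.5
x=9: ŷ = -5.5 + 9·9 = 75.5; e = 73.5 − 75.5 = -2
Largest |e| is 3 at x = 6, residual 3.

e = 3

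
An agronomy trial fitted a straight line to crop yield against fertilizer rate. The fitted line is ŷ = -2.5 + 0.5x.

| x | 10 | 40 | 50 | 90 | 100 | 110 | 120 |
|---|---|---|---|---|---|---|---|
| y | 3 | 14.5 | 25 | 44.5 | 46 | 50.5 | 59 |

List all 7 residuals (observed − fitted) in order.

x=10: ŷ = -2.5 + 0.5·10 = 2.5; r = 3 − 2.5 = 0.5
x=40: ŷ = -2.5 + 0.5·40 = 17.5; r = 14.5 − 17.5 = -3
x=50: ŷ = -2.5 + 0.5·50 = 22.5; r = 25 − 22.5 = 2.5
x=90: ŷ = -2.5 + 0.5·90 = 42.5; r = 44.5 − 42.5 = 2
x=100: ŷ = -2.5 + 0.5·100 = 47.5; r = 46 − 47.5 = -1.5
x=110: ŷ = -2.5 + 0.5·110 = 52.5; r = 50.5 − 52.5 = -2
x=120: ŷ = -2.5 + 0.5·120 = 57.5; r = 59 − 57.5 = 1.5

0.5, -3, 2.5, 2, -1.5, -2, 1.5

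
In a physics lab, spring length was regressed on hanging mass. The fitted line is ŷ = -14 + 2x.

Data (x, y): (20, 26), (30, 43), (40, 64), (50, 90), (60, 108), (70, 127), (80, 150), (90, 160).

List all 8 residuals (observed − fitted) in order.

x=20: ŷ = -14 + 2·20 = 26; e = 26 − 26 = 0
x=30: ŷ = -14 + 2·30 = 46; e = 43 − 46 = -3
x=40: ŷ = -14 + 2·40 = 66; e = 64 − 66 = -2
x=50: ŷ = -14 + 2·50 = 86; e = 90 − 86 = 4
x=60: ŷ = -14 + 2·60 = 106; e = 108 − 106 = 2
x=70: ŷ = -14 + 2·70 = 126; e = 127 − 126 = 1
x=80: ŷ = -14 + 2·80 = 146; e = 150 − 146 = 4
x=90: ŷ = -14 + 2·90 = 166; e = 160 − 166 = -6

0, -3, -2, 4, 2, 1, 4, -6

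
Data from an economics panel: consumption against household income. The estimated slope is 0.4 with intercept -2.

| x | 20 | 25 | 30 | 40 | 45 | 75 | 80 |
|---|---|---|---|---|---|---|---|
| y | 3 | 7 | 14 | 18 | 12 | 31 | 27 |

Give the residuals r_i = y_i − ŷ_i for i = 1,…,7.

-3, -1, 4, 4, -4, 3, -3

x=20: ŷ = -2 + 0.4·20 = 6; r = 3 − 6 = -3
x=25: ŷ = -2 + 0.4·25 = 8; r = 7 − 8 = -1
x=30: ŷ = -2 + 0.4·30 = 10; r = 14 − 10 = 4
x=40: ŷ = -2 + 0.4·40 = 14; r = 18 − 14 = 4
x=45: ŷ = -2 + 0.4·45 = 16; r = 12 − 16 = -4
x=75: ŷ = -2 + 0.4·75 = 28; r = 31 − 28 = 3
x=80: ŷ = -2 + 0.4·80 = 30; r = 27 − 30 = -3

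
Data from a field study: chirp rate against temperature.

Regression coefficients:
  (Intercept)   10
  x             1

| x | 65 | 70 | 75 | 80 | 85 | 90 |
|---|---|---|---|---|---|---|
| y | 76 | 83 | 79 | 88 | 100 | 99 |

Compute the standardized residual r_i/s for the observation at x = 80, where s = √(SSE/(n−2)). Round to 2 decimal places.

-0.46

x=65: ŷ = 10 + 65 = 75; r = 76 − 75 = 1
x=70: ŷ = 10 + 70 = 80; r = 83 − 80 = 3
x=75: ŷ = 10 + 75 = 85; r = 79 − 85 = -6
x=80: ŷ = 10 + 80 = 90; r = 88 − 90 = -2
x=85: ŷ = 10 + 85 = 95; r = 100 − 95 = 5
x=90: ŷ = 10 + 90 = 100; r = 99 − 100 = -1
SSE = 1 + 9 + 36 + 4 + 25 + 1 = 76
s = √(76/4) = 4.3589
r/s = -2 / 4.3589 = -0.46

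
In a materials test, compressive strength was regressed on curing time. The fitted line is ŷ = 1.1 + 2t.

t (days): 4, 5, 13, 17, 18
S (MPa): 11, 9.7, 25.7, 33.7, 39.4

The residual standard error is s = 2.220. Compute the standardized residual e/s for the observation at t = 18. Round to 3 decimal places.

ŷ = 1.1 + 2·18 = 37.1
e = 39.4 − 37.1 = 2.3
e/s = 2.3 / 2.220 = 1.036

1.036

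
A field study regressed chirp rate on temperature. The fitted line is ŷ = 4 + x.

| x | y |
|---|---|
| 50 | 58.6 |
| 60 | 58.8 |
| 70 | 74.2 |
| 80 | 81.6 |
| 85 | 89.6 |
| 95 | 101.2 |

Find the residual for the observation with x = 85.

r = 0.6

ŷ = 4 + 85 = 89
r = 89.6 − 89 = 0.6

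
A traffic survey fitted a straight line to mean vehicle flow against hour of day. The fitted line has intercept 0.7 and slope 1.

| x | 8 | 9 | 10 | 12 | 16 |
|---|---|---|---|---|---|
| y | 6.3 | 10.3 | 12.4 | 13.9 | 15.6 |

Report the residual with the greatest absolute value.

r = -2.4

x=8: ŷ = 0.7 + 8 = 8.7; r = 6.3 − 8.7 = -2.4
x=9: ŷ = 0.7 + 9 = 9.7; r = 10.3 − 9.7 = 0.6
x=10: ŷ = 0.7 + 10 = 10.7; r = 12.4 − 10.7 = 1.7
x=12: ŷ = 0.7 + 12 = 12.7; r = 13.9 − 12.7 = 1.2
x=16: ŷ = 0.7 + 16 = 16.7; r = 15.6 − 16.7 = -1.1
Largest |r| is 2.4 at x = 8, residual -2.4.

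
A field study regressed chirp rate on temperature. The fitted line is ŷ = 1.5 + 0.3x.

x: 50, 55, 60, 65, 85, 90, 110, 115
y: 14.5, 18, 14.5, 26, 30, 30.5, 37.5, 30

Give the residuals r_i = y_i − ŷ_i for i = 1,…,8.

-2, 0, -5, 5, 3, 2, 3, -6

x=50: ŷ = 1.5 + 0.3·50 = 16.5; r = 14.5 − 16.5 = -2
x=55: ŷ = 1.5 + 0.3·55 = 18; r = 18 − 18 = 0
x=60: ŷ = 1.5 + 0.3·60 = 19.5; r = 14.5 − 19.5 = -5
x=65: ŷ = 1.5 + 0.3·65 = 21; r = 26 − 21 = 5
x=85: ŷ = 1.5 + 0.3·85 = 27; r = 30 − 27 = 3
x=90: ŷ = 1.5 + 0.3·90 = 28.5; r = 30.5 − 28.5 = 2
x=110: ŷ = 1.5 + 0.3·110 = 34.5; r = 37.5 − 34.5 = 3
x=115: ŷ = 1.5 + 0.3·115 = 36; r = 30 − 36 = -6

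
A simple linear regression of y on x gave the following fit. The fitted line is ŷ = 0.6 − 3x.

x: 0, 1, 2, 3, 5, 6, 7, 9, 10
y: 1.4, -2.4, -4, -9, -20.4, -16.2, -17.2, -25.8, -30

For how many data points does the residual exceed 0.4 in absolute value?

8

x=0: ŷ = 0.6 − 3·0 = 0.6; r = 1.4 − 0.6 = 0.8
x=1: ŷ = 0.6 − 3·1 = -2.4; r = -2.4 − (-2.4) = 0
x=2: ŷ = 0.6 − 3·2 = -5.4; r = -4 − (-5.4) = 1.4
x=3: ŷ = 0.6 − 3·3 = -8.4; r = -9 − (-8.4) = -0.6
x=5: ŷ = 0.6 − 3·5 = -14.4; r = -20.4 − (-14.4) = -6
x=6: ŷ = 0.6 − 3·6 = -17.4; r = -16.2 − (-17.4) = 1.2
x=7: ŷ = 0.6 − 3·7 = -20.4; r = -17.2 − (-20.4) = 3.2
x=9: ŷ = 0.6 − 3·9 = -26.4; r = -25.8 − (-26.4) = 0.6
x=10: ŷ = 0.6 − 3·10 = -29.4; r = -30 − (-29.4) = -0.6
|r| > 0.4: x=0 (|r|=0.8), x=2 (|r|=1.4), x=3 (|r|=0.6), x=5 (|r|=6), x=6 (|r|=1.2), x=7 (|r|=3.2), x=9 (|r|=0.6), x=10 (|r|=0.6) → 8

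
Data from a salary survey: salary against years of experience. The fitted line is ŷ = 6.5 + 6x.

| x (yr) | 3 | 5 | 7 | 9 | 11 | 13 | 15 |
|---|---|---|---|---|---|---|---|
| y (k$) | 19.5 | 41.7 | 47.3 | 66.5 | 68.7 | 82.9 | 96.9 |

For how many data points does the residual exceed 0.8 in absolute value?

x=3: ŷ = 6.5 + 6·3 = 24.5; e = 19.5 − 24.5 = -5
x=5: ŷ = 6.5 + 6·5 = 36.5; e = 41.7 − 36.5 = 5.2
x=7: ŷ = 6.5 + 6·7 = 48.5; e = 47.3 − 48.5 = -1.2
x=9: ŷ = 6.5 + 6·9 = 60.5; e = 66.5 − 60.5 = 6
x=11: ŷ = 6.5 + 6·11 = 72.5; e = 68.7 − 72.5 = -3.8
x=13: ŷ = 6.5 + 6·13 = 84.5; e = 82.9 − 84.5 = -1.6
x=15: ŷ = 6.5 + 6·15 = 96.5; e = 96.9 − 96.5 = 0.4
|e| > 0.8: x=3 (|e|=5), x=5 (|e|=5.2), x=7 (|e|=1.2), x=9 (|e|=6), x=11 (|e|=3.8), x=13 (|e|=1.6) → 6

6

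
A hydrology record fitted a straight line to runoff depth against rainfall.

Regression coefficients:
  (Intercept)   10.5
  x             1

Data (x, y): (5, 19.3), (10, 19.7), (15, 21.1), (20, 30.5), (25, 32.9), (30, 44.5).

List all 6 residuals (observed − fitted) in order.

3.8, -0.8, -4.4, 0, -2.6, 4

x=5: ŷ = 10.5 + 5 = 15.5; e = 19.3 − 15.5 = 3.8
x=10: ŷ = 10.5 + 10 = 20.5; e = 19.7 − 20.5 = -0.8
x=15: ŷ = 10.5 + 15 = 25.5; e = 21.1 − 25.5 = -4.4
x=20: ŷ = 10.5 + 20 = 30.5; e = 30.5 − 30.5 = 0
x=25: ŷ = 10.5 + 25 = 35.5; e = 32.9 − 35.5 = -2.6
x=30: ŷ = 10.5 + 30 = 40.5; e = 44.5 − 40.5 = 4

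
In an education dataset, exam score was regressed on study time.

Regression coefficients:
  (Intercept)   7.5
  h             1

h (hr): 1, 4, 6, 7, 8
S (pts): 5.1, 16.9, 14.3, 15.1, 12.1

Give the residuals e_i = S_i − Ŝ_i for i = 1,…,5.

-3.4, 5.4, 0.8, 0.6, -3.4

h=1: Ŝ = 7.5 + 1 = 8.5; e = 5.1 − 8.5 = -3.4
h=4: Ŝ = 7.5 + 4 = 11.5; e = 16.9 − 11.5 = 5.4
h=6: Ŝ = 7.5 + 6 = 13.5; e = 14.3 − 13.5 = 0.8
h=7: Ŝ = 7.5 + 7 = 14.5; e = 15.1 − 14.5 = 0.6
h=8: Ŝ = 7.5 + 8 = 15.5; e = 12.1 − 15.5 = -3.4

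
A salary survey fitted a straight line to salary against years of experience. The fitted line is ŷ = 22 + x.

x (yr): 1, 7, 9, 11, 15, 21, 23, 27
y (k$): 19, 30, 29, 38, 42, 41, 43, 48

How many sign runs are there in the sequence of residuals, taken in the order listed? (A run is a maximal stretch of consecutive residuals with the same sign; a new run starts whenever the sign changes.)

5 runs

x=1: ŷ = 22 + 1 = 23; e = 19 − 23 = -4
x=7: ŷ = 22 + 7 = 29; e = 30 − 29 = 1
x=9: ŷ = 22 + 9 = 31; e = 29 − 31 = -2
x=11: ŷ = 22 + 11 = 33; e = 38 − 33 = 5
x=15: ŷ = 22 + 15 = 37; e = 42 − 37 = 5
x=21: ŷ = 22 + 21 = 43; e = 41 − 43 = -2
x=23: ŷ = 22 + 23 = 45; e = 43 − 45 = -2
x=27: ŷ = 22 + 27 = 49; e = 48 − 49 = -1
Signs: − + − + + − − −
Runs: −×1, +×1, −×1, +×2, −×3 → 5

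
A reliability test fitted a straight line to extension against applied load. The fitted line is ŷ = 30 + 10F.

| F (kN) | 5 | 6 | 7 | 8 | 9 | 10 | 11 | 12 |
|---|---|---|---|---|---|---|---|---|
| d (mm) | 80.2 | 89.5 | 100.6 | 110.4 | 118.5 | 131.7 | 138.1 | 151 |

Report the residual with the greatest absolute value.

F=5: ŷ = 30 + 10·5 = 80; r = 80.2 − 80 = 0.2
F=6: ŷ = 30 + 10·6 = 90; r = 89.5 − 90 = -0.5
F=7: ŷ = 30 + 10·7 = 100; r = 100.6 − 100 = 0.6
F=8: ŷ = 30 + 10·8 = 110; r = 110.4 − 110 = 0.4
F=9: ŷ = 30 + 10·9 = 120; r = 118.5 − 120 = -1.5
F=10: ŷ = 30 + 10·10 = 130; r = 131.7 − 130 = 1.7
F=11: ŷ = 30 + 10·11 = 140; r = 138.1 − 140 = -1.9
F=12: ŷ = 30 + 10·12 = 150; r = 151 − 150 = 1
Largest |r| is 1.9 at F = 11, residual -1.9.

r = -1.9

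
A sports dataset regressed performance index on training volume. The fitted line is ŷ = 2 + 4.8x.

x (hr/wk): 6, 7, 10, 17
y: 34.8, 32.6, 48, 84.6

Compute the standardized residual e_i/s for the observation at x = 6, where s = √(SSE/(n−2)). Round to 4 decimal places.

1.0328

x=6: ŷ = 2 + 4.8·6 = 30.8; e = 34.8 − 30.8 = 4
x=7: ŷ = 2 + 4.8·7 = 35.6; e = 32.6 − 35.6 = -3
x=10: ŷ = 2 + 4.8·10 = 50; e = 48 − 50 = -2
x=17: ŷ = 2 + 4.8·17 = 83.6; e = 84.6 − 83.6 = 1
SSE = 16 + 9 + 4 + 1 = 30
s = √(30/2) = 3.87298
e/s = 4 / 3.87298 = 1.0328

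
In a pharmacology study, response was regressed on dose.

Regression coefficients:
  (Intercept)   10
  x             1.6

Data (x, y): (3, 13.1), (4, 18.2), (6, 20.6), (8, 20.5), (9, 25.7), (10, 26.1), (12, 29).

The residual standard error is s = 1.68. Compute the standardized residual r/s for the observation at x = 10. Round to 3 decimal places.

ŷ = 10 + 1.6·10 = 26
r = 26.1 − 26 = 0.1
r/s = 0.1 / 1.68 = 0.060

0.060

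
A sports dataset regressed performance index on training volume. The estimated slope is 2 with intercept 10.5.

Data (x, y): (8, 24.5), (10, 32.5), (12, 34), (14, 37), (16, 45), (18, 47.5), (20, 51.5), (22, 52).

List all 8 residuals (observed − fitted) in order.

-2, 2, -0.5, -1.5, 2.5, 1, 1, -2.5

x=8: ŷ = 10.5 + 2·8 = 26.5; e = 24.5 − 26.5 = -2
x=10: ŷ = 10.5 + 2·10 = 30.5; e = 32.5 − 30.5 = 2
x=12: ŷ = 10.5 + 2·12 = 34.5; e = 34 − 34.5 = -0.5
x=14: ŷ = 10.5 + 2·14 = 38.5; e = 37 − 38.5 = -1.5
x=16: ŷ = 10.5 + 2·16 = 42.5; e = 45 − 42.5 = 2.5
x=18: ŷ = 10.5 + 2·18 = 46.5; e = 47.5 − 46.5 = 1
x=20: ŷ = 10.5 + 2·20 = 50.5; e = 51.5 − 50.5 = 1
x=22: ŷ = 10.5 + 2·22 = 54.5; e = 52 − 54.5 = -2.5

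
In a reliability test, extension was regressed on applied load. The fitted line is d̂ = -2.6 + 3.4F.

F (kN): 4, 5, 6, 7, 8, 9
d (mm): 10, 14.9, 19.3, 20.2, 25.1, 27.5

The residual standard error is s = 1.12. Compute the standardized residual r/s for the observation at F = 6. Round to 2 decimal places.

1.34

d̂ = -2.6 + 3.4·6 = 17.8
r = 19.3 − 17.8 = 1.5
r/s = 1.5 / 1.12 = 1.34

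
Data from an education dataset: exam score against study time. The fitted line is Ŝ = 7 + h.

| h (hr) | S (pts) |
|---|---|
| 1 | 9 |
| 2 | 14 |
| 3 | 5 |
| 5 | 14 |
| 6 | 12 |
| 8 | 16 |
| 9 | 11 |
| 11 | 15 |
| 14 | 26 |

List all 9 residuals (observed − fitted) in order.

h=1: Ŝ = 7 + 1 = 8; r = 9 − 8 = 1
h=2: Ŝ = 7 + 2 = 9; r = 14 − 9 = 5
h=3: Ŝ = 7 + 3 = 10; r = 5 − 10 = -5
h=5: Ŝ = 7 + 5 = 12; r = 14 − 12 = 2
h=6: Ŝ = 7 + 6 = 13; r = 12 − 13 = -1
h=8: Ŝ = 7 + 8 = 15; r = 16 − 15 = 1
h=9: Ŝ = 7 + 9 = 16; r = 11 − 16 = -5
h=11: Ŝ = 7 + 11 = 18; r = 15 − 18 = -3
h=14: Ŝ = 7 + 14 = 21; r = 26 − 21 = 5

1, 5, -5, 2, -1, 1, -5, -3, 5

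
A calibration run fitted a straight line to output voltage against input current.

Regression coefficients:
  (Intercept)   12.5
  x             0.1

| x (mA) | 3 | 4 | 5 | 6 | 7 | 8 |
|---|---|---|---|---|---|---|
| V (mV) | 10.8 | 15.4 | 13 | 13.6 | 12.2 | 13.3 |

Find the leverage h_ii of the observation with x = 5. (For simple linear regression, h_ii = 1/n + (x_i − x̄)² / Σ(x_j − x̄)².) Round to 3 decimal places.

h = 0.181

x̄ = (3 + 4 + 5 + 6 + 7 + 8)/6 = 5.5
Σ(x − x̄)² = 6.25 + 2.25 + 0.25 + 0.25 + 2.25 + 6.25 = 17.5
h = 1/6 + (-0.5)²/17.5 = 0.166667 + 0.0142857 = 0.181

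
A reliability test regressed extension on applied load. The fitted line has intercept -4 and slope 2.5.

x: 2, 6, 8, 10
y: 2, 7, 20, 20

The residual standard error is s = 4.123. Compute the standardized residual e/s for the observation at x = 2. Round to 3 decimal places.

0.243

ŷ = -4 + 2.5·2 = 1
e = 2 − 1 = 1
e/s = 1 / 4.123 = 0.243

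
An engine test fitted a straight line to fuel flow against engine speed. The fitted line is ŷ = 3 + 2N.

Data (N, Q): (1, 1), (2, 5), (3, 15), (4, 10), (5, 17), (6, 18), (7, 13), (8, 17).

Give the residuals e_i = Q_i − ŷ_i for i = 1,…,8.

N=1: ŷ = 3 + 2·1 = 5; e = 1 − 5 = -4
N=2: ŷ = 3 + 2·2 = 7; e = 5 − 7 = -2
N=3: ŷ = 3 + 2·3 = 9; e = 15 − 9 = 6
N=4: ŷ = 3 + 2·4 = 11; e = 10 − 11 = -1
N=5: ŷ = 3 + 2·5 = 13; e = 17 − 13 = 4
N=6: ŷ = 3 + 2·6 = 15; e = 18 − 15 = 3
N=7: ŷ = 3 + 2·7 = 17; e = 13 − 17 = -4
N=8: ŷ = 3 + 2·8 = 19; e = 17 − 19 = -2

-4, -2, 6, -1, 4, 3, -4, -2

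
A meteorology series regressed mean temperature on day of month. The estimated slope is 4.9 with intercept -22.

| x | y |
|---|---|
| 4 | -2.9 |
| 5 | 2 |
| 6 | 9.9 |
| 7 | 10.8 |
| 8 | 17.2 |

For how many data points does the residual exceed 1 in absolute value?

x=4: ŷ = -22 + 4.9·4 = -2.4; r = -2.9 − (-2.4) = -0.5
x=5: ŷ = -22 + 4.9·5 = 2.5; r = 2 − 2.5 = -0.5
x=6: ŷ = -22 + 4.9·6 = 7.4; r = 9.9 − 7.4 = 2.5
x=7: ŷ = -22 + 4.9·7 = 12.3; r = 10.8 − 12.3 = -1.5
x=8: ŷ = -22 + 4.9·8 = 17.2; r = 17.2 − 17.2 = 0
|r| > 1: x=6 (|r|=2.5), x=7 (|r|=1.5) → 2

2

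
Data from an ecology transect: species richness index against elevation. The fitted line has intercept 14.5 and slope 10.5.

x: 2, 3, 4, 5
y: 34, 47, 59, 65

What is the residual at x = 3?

r = 1

ŷ = 14.5 + 10.5·3 = 46
r = 47 − 46 = 1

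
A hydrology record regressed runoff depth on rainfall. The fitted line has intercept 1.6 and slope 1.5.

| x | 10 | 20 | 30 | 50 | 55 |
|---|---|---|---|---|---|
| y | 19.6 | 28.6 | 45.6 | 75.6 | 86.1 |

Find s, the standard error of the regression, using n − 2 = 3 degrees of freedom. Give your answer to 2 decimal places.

s = 2.83

x=10: ŷ = 1.6 + 1.5·10 = 16.6; r = 19.6 − 16.6 = 3
x=20: ŷ = 1.6 + 1.5·20 = 31.6; r = 28.6 − 31.6 = -3
x=30: ŷ = 1.6 + 1.5·30 = 46.6; r = 45.6 − 46.6 = -1
x=50: ŷ = 1.6 + 1.5·50 = 76.6; r = 75.6 − 76.6 = -1
x=55: ŷ = 1.6 + 1.5·55 = 84.1; r = 86.1 − 84.1 = 2
SSE = 9 + 9 + 1 + 1 + 4 = 24
s = √(24/3) = √8 ≈ 2.83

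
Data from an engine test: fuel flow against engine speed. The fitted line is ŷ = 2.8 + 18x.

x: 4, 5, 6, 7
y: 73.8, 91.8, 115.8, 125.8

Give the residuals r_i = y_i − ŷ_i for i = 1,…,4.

-1, -1, 5, -3

x=4: ŷ = 2.8 + 18·4 = 74.8; r = 73.8 − 74.8 = -1
x=5: ŷ = 2.8 + 18·5 = 92.8; r = 91.8 − 92.8 = -1
x=6: ŷ = 2.8 + 18·6 = 110.8; r = 115.8 − 110.8 = 5
x=7: ŷ = 2.8 + 18·7 = 128.8; r = 125.8 − 128.8 = -3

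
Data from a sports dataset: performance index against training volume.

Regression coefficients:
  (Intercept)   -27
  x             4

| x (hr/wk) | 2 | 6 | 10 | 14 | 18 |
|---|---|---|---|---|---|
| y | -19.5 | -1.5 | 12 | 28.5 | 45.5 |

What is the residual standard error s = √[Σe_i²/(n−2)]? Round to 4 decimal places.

s = 1.1547

x=2: ŷ = -27 + 4·2 = -19; e = -19.5 − (-19) = -0.5
x=6: ŷ = -27 + 4·6 = -3; e = -1.5 − (-3) = 1.5
x=10: ŷ = -27 + 4·10 = 13; e = 12 − 13 = -1
x=14: ŷ = -27 + 4·14 = 29; e = 28.5 − 29 = -0.5
x=18: ŷ = -27 + 4·18 = 45; e = 45.5 − 45 = 0.5
SSE = 0.25 + 2.25 + 1 + 0.25 + 0.25 = 4
s = √(4/3) = √1.33333 ≈ 1.1547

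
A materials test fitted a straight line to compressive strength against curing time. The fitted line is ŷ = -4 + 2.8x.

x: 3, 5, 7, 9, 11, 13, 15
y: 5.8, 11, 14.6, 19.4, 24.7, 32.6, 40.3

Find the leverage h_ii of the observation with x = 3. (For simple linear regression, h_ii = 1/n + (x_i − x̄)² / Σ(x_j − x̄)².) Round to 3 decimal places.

x̄ = (3 + 5 + 7 + 9 + 11 + 13 + 15)/7 = 9
Σ(x − x̄)² = 36 + 16 + 4 + 0 + 4 + 16 + 36 = 112
h = 1/7 + (-6)²/112 = 0.142857 + 0.321429 = 0.464

h = 0.464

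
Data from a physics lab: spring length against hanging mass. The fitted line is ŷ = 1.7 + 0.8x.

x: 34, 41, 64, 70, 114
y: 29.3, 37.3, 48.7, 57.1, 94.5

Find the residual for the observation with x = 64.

e = -4.2

ŷ = 1.7 + 0.8·64 = 52.9
e = 48.7 − 52.9 = -4.2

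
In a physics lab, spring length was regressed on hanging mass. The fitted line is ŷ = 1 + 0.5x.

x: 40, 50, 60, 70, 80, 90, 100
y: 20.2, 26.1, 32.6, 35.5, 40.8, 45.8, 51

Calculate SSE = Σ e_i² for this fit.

x=40: ŷ = 1 + 0.5·40 = 21; e = 20.2 − 21 = -0.8
x=50: ŷ = 1 + 0.5·50 = 26; e = 26.1 − 26 = 0.1
x=60: ŷ = 1 + 0.5·60 = 31; e = 32.6 − 31 = 1.6
x=70: ŷ = 1 + 0.5·70 = 36; e = 35.5 − 36 = -0.5
x=80: ŷ = 1 + 0.5·80 = 41; e = 40.8 − 41 = -0.2
x=90: ŷ = 1 + 0.5·90 = 46; e = 45.8 − 46 = -0.2
x=100: ŷ = 1 + 0.5·100 = 51; e = 51 − 51 = 0
SSE = 0.64 + 0.01 + 2.56 + 0.25 + 0.04 + 0.04 + 0 = 3.54

SSE = 3.54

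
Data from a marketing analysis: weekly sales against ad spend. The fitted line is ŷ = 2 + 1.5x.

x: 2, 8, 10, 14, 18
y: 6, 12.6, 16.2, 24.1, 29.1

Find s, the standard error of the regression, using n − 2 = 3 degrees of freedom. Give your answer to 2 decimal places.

s = 1.27

x=2: ŷ = 2 + 1.5·2 = 5; e = 6 − 5 = 1
x=8: ŷ = 2 + 1.5·8 = 14; e = 12.6 − 14 = -1.4
x=10: ŷ = 2 + 1.5·10 = 17; e = 16.2 − 17 = -0.8
x=14: ŷ = 2 + 1.5·14 = 23; e = 24.1 − 23 = 1.1
x=18: ŷ = 2 + 1.5·18 = 29; e = 29.1 − 29 = 0.1
SSE = 1 + 1.96 + 0.64 + 1.21 + 0.01 = 4.82
s = √(4.82/3) = √1.60667 ≈ 1.27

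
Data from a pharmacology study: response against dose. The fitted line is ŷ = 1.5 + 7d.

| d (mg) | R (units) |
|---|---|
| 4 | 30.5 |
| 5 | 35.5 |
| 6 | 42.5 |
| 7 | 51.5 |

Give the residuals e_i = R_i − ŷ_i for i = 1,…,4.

d=4: ŷ = 1.5 + 7·4 = 29.5; e = 30.5 − 29.5 = 1
d=5: ŷ = 1.5 + 7·5 = 36.5; e = 35.5 − 36.5 = -1
d=6: ŷ = 1.5 + 7·6 = 43.5; e = 42.5 − 43.5 = -1
d=7: ŷ = 1.5 + 7·7 = 50.5; e = 51.5 − 50.5 = 1

1, -1, -1, 1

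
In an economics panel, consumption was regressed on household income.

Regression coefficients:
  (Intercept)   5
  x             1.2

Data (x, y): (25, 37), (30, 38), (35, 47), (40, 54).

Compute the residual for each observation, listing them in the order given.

x=25: ŷ = 5 + 1.2·25 = 35; r = 37 − 35 = 2
x=30: ŷ = 5 + 1.2·30 = 41; r = 38 − 41 = -3
x=35: ŷ = 5 + 1.2·35 = 47; r = 47 − 47 = 0
x=40: ŷ = 5 + 1.2·40 = 53; r = 54 − 53 = 1

2, -3, 0, 1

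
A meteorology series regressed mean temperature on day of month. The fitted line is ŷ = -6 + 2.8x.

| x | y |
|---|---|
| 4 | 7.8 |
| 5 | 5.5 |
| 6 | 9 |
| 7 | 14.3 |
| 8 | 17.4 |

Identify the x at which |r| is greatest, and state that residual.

x=4: ŷ = -6 + 2.8·4 = 5.2; r = 7.8 − 5.2 = 2.6
x=5: ŷ = -6 + 2.8·5 = 8; r = 5.5 − 8 = -2.5
x=6: ŷ = -6 + 2.8·6 = 10.8; r = 9 − 10.8 = -1.8
x=7: ŷ = -6 + 2.8·7 = 13.6; r = 14.3 − 13.6 = 0.7
x=8: ŷ = -6 + 2.8·8 = 16.4; r = 17.4 − 16.4 = 1
Largest |r| is 2.6 at x = 4, residual 2.6.

x = 4, r = 2.6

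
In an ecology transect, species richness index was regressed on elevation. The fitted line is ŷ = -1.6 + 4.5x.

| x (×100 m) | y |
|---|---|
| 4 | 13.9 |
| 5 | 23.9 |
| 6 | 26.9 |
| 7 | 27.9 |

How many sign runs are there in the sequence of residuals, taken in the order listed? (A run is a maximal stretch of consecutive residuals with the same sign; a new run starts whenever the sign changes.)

x=4: ŷ = -1.6 + 4.5·4 = 16.4; r = 13.9 − 16.4 = -2.5
x=5: ŷ = -1.6 + 4.5·5 = 20.9; r = 23.9 − 20.9 = 3
x=6: ŷ = -1.6 + 4.5·6 = 25.4; r = 26.9 − 25.4 = 1.5
x=7: ŷ = -1.6 + 4.5·7 = 29.9; r = 27.9 − 29.9 = -2
Signs: − + + −
Runs: −×1, +×2, −×1 → 3

3 runs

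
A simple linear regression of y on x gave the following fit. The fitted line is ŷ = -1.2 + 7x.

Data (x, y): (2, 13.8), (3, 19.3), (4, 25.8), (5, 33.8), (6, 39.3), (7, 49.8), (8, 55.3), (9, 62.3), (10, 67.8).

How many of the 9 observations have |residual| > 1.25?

x=2: ŷ = -1.2 + 7·2 = 12.8; e = 13.8 − 12.8 = 1
x=3: ŷ = -1.2 + 7·3 = 19.8; e = 19.3 − 19.8 = -0.5
x=4: ŷ = -1.2 + 7·4 = 26.8; e = 25.8 − 26.8 = -1
x=5: ŷ = -1.2 + 7·5 = 33.8; e = 33.8 − 33.8 = 0
x=6: ŷ = -1.2 + 7·6 = 40.8; e = 39.3 − 40.8 = -1.5
x=7: ŷ = -1.2 + 7·7 = 47.8; e = 49.8 − 47.8 = 2
x=8: ŷ = -1.2 + 7·8 = 54.8; e = 55.3 − 54.8 = 0.5
x=9: ŷ = -1.2 + 7·9 = 61.8; e = 62.3 − 61.8 = 0.5
x=10: ŷ = -1.2 + 7·10 = 68.8; e = 67.8 − 68.8 = -1
|e| > 1.25: x=6 (|e|=1.5), x=7 (|e|=2) → 2

2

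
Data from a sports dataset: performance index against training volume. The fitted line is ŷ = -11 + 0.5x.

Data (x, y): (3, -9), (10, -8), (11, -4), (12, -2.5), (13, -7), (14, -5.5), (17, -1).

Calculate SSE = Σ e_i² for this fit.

x=3: ŷ = -11 + 0.5·3 = -9.5; e = -9 − (-9.5) = 0.5
x=10: ŷ = -11 + 0.5·10 = -6; e = -8 − (-6) = -2
x=11: ŷ = -11 + 0.5·11 = -5.5; e = -4 − (-5.5) = 1.5
x=12: ŷ = -11 + 0.5·12 = -5; e = -2.5 − (-5) = 2.5
x=13: ŷ = -11 + 0.5·13 = -4.5; e = -7 − (-4.5) = -2.5
x=14: ŷ = -11 + 0.5·14 = -4; e = -5.5 − (-4) = -1.5
x=17: ŷ = -11 + 0.5·17 = -2.5; e = -1 − (-2.5) = 1.5
SSE = 0.25 + 4 + 2.25 + 6.25 + 6.25 + 2.25 + 2.25 = 23.5

SSE = 23.5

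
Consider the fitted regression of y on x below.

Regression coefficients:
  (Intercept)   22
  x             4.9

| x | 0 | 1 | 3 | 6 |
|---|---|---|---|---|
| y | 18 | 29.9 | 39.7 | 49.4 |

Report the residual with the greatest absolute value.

e = -4

x=0: ŷ = 22 + 4.9·0 = 22; e = 18 − 22 = -4
x=1: ŷ = 22 + 4.9·1 = 26.9; e = 29.9 − 26.9 = 3
x=3: ŷ = 22 + 4.9·3 = 36.7; e = 39.7 − 36.7 = 3
x=6: ŷ = 22 + 4.9·6 = 51.4; e = 49.4 − 51.4 = -2
Largest |e| is 4 at x = 0, residual -4.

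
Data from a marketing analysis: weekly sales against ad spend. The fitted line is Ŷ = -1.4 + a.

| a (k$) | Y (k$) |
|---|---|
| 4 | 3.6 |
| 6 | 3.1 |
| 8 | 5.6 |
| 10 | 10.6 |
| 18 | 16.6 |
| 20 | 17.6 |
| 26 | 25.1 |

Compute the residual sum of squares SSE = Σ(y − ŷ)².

SSE = 9.5

a=4: Ŷ = -1.4 + 4 = 2.6; r = 3.6 − 2.6 = 1
a=6: Ŷ = -1.4 + 6 = 4.6; r = 3.1 − 4.6 = -1.5
a=8: Ŷ = -1.4 + 8 = 6.6; r = 5.6 − 6.6 = -1
a=10: Ŷ = -1.4 + 10 = 8.6; r = 10.6 − 8.6 = 2
a=18: Ŷ = -1.4 + 18 = 16.6; r = 16.6 − 16.6 = 0
a=20: Ŷ = -1.4 + 20 = 18.6; r = 17.6 − 18.6 = -1
a=26: Ŷ = -1.4 + 26 = 24.6; r = 25.1 − 24.6 = 0.5
SSE = 1 + 2.25 + 1 + 4 + 0 + 1 + 0.25 = 9.5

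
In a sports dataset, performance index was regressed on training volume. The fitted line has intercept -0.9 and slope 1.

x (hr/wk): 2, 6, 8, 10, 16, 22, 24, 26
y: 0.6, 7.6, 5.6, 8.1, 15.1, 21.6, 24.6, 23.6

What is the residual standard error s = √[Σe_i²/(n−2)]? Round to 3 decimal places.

s = 1.555

x=2: ŷ = -0.9 + 2 = 1.1; e = 0.6 − 1.1 = -0.5
x=6: ŷ = -0.9 + 6 = 5.1; e = 7.6 − 5.1 = 2.5
x=8: ŷ = -0.9 + 8 = 7.1; e = 5.6 − 7.1 = -1.5
x=10: ŷ = -0.9 + 10 = 9.1; e = 8.1 − 9.1 = -1
x=16: ŷ = -0.9 + 16 = 15.1; e = 15.1 − 15.1 = 0
x=22: ŷ = -0.9 + 22 = 21.1; e = 21.6 − 21.1 = 0.5
x=24: ŷ = -0.9 + 24 = 23.1; e = 24.6 − 23.1 = 1.5
x=26: ŷ = -0.9 + 26 = 25.1; e = 23.6 − 25.1 = -1.5
SSE = 0.25 + 6.25 + 2.25 + 1 + 0 + 0.25 + 2.25 + 2.25 = 14.5
s = √(14.5/6) = √2.41667 ≈ 1.555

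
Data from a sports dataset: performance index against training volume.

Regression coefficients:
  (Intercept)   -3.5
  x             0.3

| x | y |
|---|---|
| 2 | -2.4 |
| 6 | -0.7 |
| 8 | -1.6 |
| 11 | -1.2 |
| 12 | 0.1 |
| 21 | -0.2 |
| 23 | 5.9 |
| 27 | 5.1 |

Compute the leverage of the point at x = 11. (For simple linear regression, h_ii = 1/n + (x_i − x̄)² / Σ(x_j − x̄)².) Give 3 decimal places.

h = 0.139

x̄ = (2 + 6 + 8 + 11 + 12 + 21 + 23 + 27)/8 = 13.75
Σ(x − x̄)² = 138.062 + 60.0625 + 33.0625 + 7.5625 + 3.0625 + 52.5625 + 85.5625 + 175.562 = 555.5
h = 1/8 + (-2.75)²/555.5 = 0.125 + 0.0136139 = 0.139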